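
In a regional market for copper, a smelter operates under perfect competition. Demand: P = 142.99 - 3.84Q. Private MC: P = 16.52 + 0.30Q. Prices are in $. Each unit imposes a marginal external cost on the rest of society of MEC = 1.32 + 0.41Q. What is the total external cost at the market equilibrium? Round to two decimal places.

Market equilibrium (private): 16.52 + 0.30Q = 142.99 - 3.84Q → Q_m = 30.5483.
Total external cost = ∫₀^{Q_m} (1.32 + 0.41Q) dQ = 1.32×30.5483 + ½×0.41×30.5483² = 231.6295.

$231.63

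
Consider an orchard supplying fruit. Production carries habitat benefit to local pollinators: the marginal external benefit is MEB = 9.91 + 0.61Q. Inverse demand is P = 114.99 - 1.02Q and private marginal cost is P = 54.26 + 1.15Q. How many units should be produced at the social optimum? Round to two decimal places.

Social marginal cost = private MC − MEB = 44.35 + 0.54Q.
Set SMC = demand: 44.35 + 0.54Q = 114.99 - 1.02Q → Q* = 45.2821.

Q* = 45.28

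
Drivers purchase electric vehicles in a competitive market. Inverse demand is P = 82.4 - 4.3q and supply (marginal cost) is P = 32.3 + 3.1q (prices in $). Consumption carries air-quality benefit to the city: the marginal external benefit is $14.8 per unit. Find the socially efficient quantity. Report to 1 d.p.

Social marginal benefit = demand + MEB = 97.2 - 4.3q.
Set SMB = MC: 97.2 - 4.3q = 32.3 + 3.1q → q* = 8.7703.

q* = 8.8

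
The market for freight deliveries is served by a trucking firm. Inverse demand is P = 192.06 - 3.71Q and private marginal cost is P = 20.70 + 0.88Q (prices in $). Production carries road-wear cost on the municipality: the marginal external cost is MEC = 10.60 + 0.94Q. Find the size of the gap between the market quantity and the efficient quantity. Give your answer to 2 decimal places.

8.26 units

Market equilibrium (private): 20.70 + 0.88Q = 192.06 - 3.71Q → Q_m = 37.3333.
Social marginal cost = private MC + MEC = 31.30 + 1.82Q.
Set SMC = demand: 31.30 + 1.82Q = 192.06 - 3.71Q → Q* = 29.0705.
Gap = |37.3333 − 29.0705| = 8.2628.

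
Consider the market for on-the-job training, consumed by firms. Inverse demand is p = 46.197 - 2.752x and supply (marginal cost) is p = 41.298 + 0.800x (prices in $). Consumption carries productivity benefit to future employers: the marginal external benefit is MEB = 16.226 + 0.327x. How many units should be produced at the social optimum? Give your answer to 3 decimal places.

x* = 6.550

Social marginal benefit = demand + MEB = 62.423 - 2.425x.
Set SMB = MC: 62.423 - 2.425x = 41.298 + 0.800x → x* = 6.5504.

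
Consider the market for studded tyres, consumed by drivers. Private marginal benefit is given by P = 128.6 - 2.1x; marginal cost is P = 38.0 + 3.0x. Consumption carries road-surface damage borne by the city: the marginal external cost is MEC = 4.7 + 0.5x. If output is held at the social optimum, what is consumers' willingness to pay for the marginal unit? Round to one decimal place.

Social marginal benefit = demand − MEC = 123.9 - 2.6x.
Set SMB = MC: 123.9 - 2.6x = 38.0 + 3.0x → x* = 15.3393.
Consumer price on the demand curve at x*: 128.6 − 2.1×15.3393 = 96.3875.

P = 96.4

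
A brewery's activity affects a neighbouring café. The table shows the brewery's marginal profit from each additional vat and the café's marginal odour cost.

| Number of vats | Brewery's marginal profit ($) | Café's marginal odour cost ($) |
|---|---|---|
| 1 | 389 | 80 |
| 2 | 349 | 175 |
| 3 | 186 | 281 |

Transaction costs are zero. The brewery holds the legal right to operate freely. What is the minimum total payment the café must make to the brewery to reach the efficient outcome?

$186

Left alone the brewery would choose level 3 (marginal profit stays positive).
Efficient level: k* = 2 (marginal profit ≥ marginal odour cost through 2).
The café must at least cover the brewery's forgone profit from cutting 3→2: 186 = 186.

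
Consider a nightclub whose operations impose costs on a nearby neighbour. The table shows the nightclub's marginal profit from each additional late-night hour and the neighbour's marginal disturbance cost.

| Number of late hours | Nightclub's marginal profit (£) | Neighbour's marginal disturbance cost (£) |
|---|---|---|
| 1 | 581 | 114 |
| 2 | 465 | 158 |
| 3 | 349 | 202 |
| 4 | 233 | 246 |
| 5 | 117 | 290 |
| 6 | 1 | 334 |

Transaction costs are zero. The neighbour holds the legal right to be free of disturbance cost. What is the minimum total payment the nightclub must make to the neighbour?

Efficient level: marginal profit ≥ marginal disturbance cost through level 3, so k* = 3.
With the neighbour holding the right, the nightclub must at least compensate total damage at k*: 114 + 158 + 202 = 474.

£474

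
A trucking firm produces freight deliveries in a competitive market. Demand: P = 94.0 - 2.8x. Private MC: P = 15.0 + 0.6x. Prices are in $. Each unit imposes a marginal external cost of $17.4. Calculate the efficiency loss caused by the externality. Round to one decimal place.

DWL = $44.5

Market equilibrium (private): 15.0 + 0.6x = 94.0 - 2.8x → x_m = 23.2353.
Social marginal cost = private MC + MEC = 32.4 + 0.6x.
Set SMC = demand: 32.4 + 0.6x = 94.0 - 2.8x → x* = 18.1176.
The loss is the area between SMC and demand from x* to x_m; with linear curves that's a triangle of height MEC(x_m).
DWL = ½ × 5.1177 × 17.4000 = 44.5240.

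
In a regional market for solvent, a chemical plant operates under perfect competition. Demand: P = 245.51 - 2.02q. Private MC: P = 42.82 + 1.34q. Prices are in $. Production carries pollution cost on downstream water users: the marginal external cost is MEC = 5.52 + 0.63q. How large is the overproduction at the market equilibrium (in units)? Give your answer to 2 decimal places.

10.91 units

Market equilibrium (private): 42.82 + 1.34q = 245.51 - 2.02q → q_m = 60.3244.
Social marginal cost = private MC + MEC = 48.34 + 1.97q.
Set SMC = demand: 48.34 + 1.97q = 245.51 - 2.02q → q* = 49.4160.
Gap = |60.3244 − 49.4160| = 10.9084.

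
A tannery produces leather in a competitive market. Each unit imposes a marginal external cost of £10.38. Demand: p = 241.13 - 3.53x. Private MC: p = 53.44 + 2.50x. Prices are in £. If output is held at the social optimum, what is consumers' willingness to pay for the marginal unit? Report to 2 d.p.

Social marginal cost = private MC + MEC = 63.82 + 2.50x.
Set SMC = demand: 63.82 + 2.50x = 241.13 - 3.53x → x* = 29.4046.
Consumer price on the demand curve at x*: 241.13 − 3.53×29.4046 = 137.3318.

P = £137.33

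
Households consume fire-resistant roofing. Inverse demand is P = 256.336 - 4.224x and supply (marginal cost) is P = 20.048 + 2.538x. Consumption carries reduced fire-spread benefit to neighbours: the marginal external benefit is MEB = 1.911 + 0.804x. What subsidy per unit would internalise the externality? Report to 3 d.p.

Social marginal benefit = demand + MEB = 258.247 - 3.420x.
Set SMB = MC: 258.247 - 3.420x = 20.048 + 2.538x → x* = 39.9797.
The Pigouvian subsidy equals MEB at x*: 1.911 + 0.804×39.9797 = 34.0547.

subsidy = 34.055 per unit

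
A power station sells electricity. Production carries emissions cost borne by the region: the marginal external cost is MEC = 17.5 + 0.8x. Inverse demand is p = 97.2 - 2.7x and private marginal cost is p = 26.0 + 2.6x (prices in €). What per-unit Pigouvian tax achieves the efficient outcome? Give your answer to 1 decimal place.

Social marginal cost = private MC + MEC = 43.5 + 3.4x.
Set SMC = demand: 43.5 + 3.4x = 97.2 - 2.7x → x* = 8.8033.
The Pigouvian tax equals MEC at x*: 17.5 + 0.8×8.8033 = 24.5426.

tax = €24.5 per unit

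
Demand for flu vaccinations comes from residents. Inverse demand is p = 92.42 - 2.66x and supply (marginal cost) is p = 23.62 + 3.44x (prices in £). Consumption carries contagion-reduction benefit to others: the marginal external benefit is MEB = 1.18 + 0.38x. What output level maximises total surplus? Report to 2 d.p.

Social marginal benefit = demand + MEB = 93.60 - 2.28x.
Set SMB = MC: 93.60 - 2.28x = 23.62 + 3.44x → x* = 12.2343.

x* = 12.23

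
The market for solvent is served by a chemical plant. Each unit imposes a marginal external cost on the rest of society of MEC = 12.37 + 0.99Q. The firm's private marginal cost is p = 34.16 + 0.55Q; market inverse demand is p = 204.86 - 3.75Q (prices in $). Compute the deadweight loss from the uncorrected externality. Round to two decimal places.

DWL = $252.35

Market equilibrium (private): 34.16 + 0.55Q = 204.86 - 3.75Q → Q_m = 39.6977.
Social marginal cost = private MC + MEC = 46.53 + 1.54Q.
Set SMC = demand: 46.53 + 1.54Q = 204.86 - 3.75Q → Q* = 29.9301.
The loss is the area between SMC and demand from Q* to Q_m; with linear curves that's a triangle of height MEC(Q_m).
DWL = ½ × 9.7676 × 51.6707 = 252.3494.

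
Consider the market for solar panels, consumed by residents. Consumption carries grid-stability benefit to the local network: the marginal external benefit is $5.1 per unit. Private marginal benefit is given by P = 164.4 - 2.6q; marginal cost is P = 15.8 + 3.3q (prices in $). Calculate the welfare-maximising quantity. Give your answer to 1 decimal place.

Social marginal benefit = demand + MEB = 169.5 - 2.6q.
Set SMB = MC: 169.5 - 2.6q = 15.8 + 3.3q → q* = 26.0508.

q* = 26.1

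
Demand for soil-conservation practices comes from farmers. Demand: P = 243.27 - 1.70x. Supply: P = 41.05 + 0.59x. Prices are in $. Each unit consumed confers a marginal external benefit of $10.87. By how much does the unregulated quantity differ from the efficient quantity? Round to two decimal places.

Market equilibrium (private): 41.05 + 0.59x = 243.27 - 1.70x → x_m = 88.3057.
Social marginal benefit = demand + MEB = 254.14 - 1.70x.
Set SMB = MC: 254.14 - 1.70x = 41.05 + 0.59x → x* = 93.0524.
Gap = |88.3057 − 93.0524| = 4.7467.

4.75 units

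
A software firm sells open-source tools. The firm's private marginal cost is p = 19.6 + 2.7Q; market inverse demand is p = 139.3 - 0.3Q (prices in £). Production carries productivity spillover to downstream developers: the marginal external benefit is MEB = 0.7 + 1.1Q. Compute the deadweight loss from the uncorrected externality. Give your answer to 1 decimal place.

DWL = £523.2

Market equilibrium (private): 19.6 + 2.7Q = 139.3 - 0.3Q → Q_m = 39.9000.
Social marginal cost = private MC − MEB = 18.9 + 1.6Q.
Set SMC = demand: 18.9 + 1.6Q = 139.3 - 0.3Q → Q* = 63.3684.
Height of the DWL triangle at Q_m is demand(Q_m) − SMC(Q_m) = MEB(Q_m) = 44.5900.
DWL = ½ × 23.4684 × 44.5900 = 523.2280.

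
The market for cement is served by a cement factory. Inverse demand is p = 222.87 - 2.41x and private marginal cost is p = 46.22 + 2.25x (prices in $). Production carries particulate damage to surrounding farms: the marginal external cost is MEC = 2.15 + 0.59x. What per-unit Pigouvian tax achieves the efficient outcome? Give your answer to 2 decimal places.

tax = $21.76 per unit

Social marginal cost = private MC + MEC = 48.37 + 2.84x.
Set SMC = demand: 48.37 + 2.84x = 222.87 - 2.41x → x* = 33.2381.
The Pigouvian tax equals MEC at x*: 2.15 + 0.59×33.2381 = 21.7605.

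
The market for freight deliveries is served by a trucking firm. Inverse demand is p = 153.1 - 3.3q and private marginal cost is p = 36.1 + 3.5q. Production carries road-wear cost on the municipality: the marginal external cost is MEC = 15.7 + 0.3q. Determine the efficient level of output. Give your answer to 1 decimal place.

q* = 14.3

Social marginal cost = private MC + MEC = 51.8 + 3.8q.
Set SMC = demand: 51.8 + 3.8q = 153.1 - 3.3q → q* = 14.2676.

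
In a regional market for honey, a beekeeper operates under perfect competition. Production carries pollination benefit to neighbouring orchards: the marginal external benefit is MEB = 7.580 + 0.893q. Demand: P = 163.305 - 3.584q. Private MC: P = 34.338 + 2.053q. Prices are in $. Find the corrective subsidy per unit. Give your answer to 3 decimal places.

Social marginal cost = private MC − MEB = 26.758 + 1.160q.
Set SMC = demand: 26.758 + 1.160q = 163.305 - 3.584q → q* = 28.7831.
The Pigouvian subsidy equals MEB at q*: 7.580 + 0.893×28.7831 = 33.2833.

subsidy = $33.283 per unit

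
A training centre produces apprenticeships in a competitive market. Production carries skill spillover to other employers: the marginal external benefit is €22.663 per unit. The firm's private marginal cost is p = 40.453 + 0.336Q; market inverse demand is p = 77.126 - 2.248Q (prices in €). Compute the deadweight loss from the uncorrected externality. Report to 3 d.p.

Market equilibrium (private): 40.453 + 0.336Q = 77.126 - 2.248Q → Q_m = 14.1923.
Social marginal cost = private MC − MEB = 17.790 + 0.336Q.
Set SMC = demand: 17.790 + 0.336Q = 77.126 - 2.248Q → Q* = 22.9628.
The welfare-loss triangle has base |Q_m − Q*| and height MEB(Q_m) (the vertical gap between SMC and demand is zero at Q* and MEB at Q_m).
DWL = ½ × 8.7705 × 22.6630 = 99.3829.

DWL = €99.383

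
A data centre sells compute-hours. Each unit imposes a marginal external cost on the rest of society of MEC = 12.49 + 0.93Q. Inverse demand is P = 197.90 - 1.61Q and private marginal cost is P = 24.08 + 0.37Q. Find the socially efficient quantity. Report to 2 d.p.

Q* = 55.44

Social marginal cost = private MC + MEC = 36.57 + 1.30Q.
Set SMC = demand: 36.57 + 1.30Q = 197.90 - 1.61Q → Q* = 55.4399.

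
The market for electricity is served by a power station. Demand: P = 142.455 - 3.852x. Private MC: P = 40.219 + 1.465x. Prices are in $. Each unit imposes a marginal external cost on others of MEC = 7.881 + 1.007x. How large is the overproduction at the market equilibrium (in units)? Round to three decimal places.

Market equilibrium (private): 40.219 + 1.465x = 142.455 - 3.852x → x_m = 19.2281.
Social marginal cost = private MC + MEC = 48.100 + 2.472x.
Set SMC = demand: 48.100 + 2.472x = 142.455 - 3.852x → x* = 14.9201.
Gap = |19.2281 − 14.9201| = 4.3080.

4.308 units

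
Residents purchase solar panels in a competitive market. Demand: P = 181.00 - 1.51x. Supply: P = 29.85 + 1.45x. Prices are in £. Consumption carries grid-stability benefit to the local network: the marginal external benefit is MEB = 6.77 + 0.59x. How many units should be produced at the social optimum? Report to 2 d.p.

x* = 66.63

Social marginal benefit = demand + MEB = 187.77 - 0.92x.
Set SMB = MC: 187.77 - 0.92x = 29.85 + 1.45x → x* = 66.6329.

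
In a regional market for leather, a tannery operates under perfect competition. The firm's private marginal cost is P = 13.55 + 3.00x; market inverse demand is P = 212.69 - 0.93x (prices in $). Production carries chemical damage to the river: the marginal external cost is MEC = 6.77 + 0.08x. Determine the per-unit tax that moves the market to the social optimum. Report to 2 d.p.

tax = $10.61 per unit

Social marginal cost = private MC + MEC = 20.32 + 3.08x.
Set SMC = demand: 20.32 + 3.08x = 212.69 - 0.93x → x* = 47.9726.
The Pigouvian tax equals MEC at x*: 6.77 + 0.08×47.9726 = 10.6078.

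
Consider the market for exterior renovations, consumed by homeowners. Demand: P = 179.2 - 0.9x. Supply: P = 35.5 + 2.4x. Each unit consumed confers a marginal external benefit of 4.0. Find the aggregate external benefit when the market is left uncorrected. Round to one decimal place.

Market equilibrium (private): 35.5 + 2.4x = 179.2 - 0.9x → x_m = 43.5455.
Total external benefit = MEB × x_m = 4.0 × 43.5455 = 174.1820.

174.2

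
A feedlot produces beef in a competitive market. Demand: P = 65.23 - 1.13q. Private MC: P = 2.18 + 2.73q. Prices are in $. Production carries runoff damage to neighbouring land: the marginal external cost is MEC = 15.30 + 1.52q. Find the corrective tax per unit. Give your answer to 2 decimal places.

Social marginal cost = private MC + MEC = 17.48 + 4.25q.
Set SMC = demand: 17.48 + 4.25q = 65.23 - 1.13q → q* = 8.8755.
The Pigouvian tax equals MEC at q*: 15.30 + 1.52×8.8755 = 28.7908.

tax = $28.79 per unit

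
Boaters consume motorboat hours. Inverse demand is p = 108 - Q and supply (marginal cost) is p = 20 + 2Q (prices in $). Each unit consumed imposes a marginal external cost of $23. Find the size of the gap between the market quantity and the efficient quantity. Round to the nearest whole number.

Market equilibrium (private): 20 + 2Q = 108 - Q → Q_m = 29.3333.
Social marginal benefit = demand − MEC = 85 - Q.
Set SMB = MC: 85 - Q = 20 + 2Q → Q* = 21.6667.
Gap = |29.3333 − 21.6667| = 7.6666.

8 units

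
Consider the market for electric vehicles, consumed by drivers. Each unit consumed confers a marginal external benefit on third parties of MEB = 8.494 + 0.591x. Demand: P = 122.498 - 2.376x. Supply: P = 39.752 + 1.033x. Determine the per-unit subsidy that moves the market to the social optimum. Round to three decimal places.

subsidy = 27.629 per unit

Social marginal benefit = demand + MEB = 130.992 - 1.785x.
Set SMB = MC: 130.992 - 1.785x = 39.752 + 1.033x → x* = 32.3776.
The Pigouvian subsidy equals MEB at x*: 8.494 + 0.591×32.3776 = 27.6292.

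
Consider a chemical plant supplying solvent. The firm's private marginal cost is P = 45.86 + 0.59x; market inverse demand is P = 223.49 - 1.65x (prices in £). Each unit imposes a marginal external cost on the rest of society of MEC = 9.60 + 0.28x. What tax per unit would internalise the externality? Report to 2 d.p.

tax = £28.27 per unit

Social marginal cost = private MC + MEC = 55.46 + 0.87x.
Set SMC = demand: 55.46 + 0.87x = 223.49 - 1.65x → x* = 66.6786.
The Pigouvian tax equals MEC at x*: 9.60 + 0.28×66.6786 = 28.2700.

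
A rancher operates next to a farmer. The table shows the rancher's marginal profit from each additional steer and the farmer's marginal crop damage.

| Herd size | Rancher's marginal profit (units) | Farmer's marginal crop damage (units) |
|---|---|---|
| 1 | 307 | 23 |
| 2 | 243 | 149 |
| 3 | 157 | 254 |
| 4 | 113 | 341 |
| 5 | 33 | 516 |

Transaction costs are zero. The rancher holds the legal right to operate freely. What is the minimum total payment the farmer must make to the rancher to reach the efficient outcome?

Left alone the rancher would choose level 5 (marginal profit stays positive).
Efficient level: k* = 2 (marginal profit ≥ marginal crop damage through 2).
The farmer must at least cover the rancher's forgone profit from cutting 5→2: 157 + 113 + 33 = 303.

303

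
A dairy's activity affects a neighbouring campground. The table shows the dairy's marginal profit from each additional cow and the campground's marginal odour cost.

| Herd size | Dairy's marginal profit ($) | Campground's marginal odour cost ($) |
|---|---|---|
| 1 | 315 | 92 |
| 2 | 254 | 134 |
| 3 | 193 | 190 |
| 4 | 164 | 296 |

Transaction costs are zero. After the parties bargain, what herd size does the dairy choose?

3

Bargaining reaches the level where marginal profit last exceeds marginal odour cost.
That holds through level 3 (193 ≥ 190) but not at 4 (164 < 296).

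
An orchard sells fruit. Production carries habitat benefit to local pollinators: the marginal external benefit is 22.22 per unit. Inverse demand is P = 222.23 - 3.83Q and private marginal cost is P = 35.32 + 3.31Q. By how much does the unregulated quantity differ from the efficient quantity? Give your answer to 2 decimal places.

Market equilibrium (private): 35.32 + 3.31Q = 222.23 - 3.83Q → Q_m = 26.1779.
Social marginal cost = private MC − MEB = 13.10 + 3.31Q.
Set SMC = demand: 13.10 + 3.31Q = 222.23 - 3.83Q → Q* = 29.2899.
Gap = |26.1779 − 29.2899| = 3.1120.

3.11 units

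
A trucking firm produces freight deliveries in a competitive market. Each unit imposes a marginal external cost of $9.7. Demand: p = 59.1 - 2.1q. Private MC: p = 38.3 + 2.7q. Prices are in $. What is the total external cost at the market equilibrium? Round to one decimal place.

Market equilibrium (private): 38.3 + 2.7q = 59.1 - 2.1q → q_m = 4.3333.
Total external cost = MEC × q_m = 9.7 × 4.3333 = 42.0330.

$42.0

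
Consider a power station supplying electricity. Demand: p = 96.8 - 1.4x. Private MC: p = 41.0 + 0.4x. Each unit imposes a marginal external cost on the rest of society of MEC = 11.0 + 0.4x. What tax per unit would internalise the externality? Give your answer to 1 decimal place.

tax = 19.1 per unit

Social marginal cost = private MC + MEC = 52.0 + 0.8x.
Set SMC = demand: 52.0 + 0.8x = 96.8 - 1.4x → x* = 20.3636.
The Pigouvian tax equals MEC at x*: 11.0 + 0.4×20.3636 = 19.1454.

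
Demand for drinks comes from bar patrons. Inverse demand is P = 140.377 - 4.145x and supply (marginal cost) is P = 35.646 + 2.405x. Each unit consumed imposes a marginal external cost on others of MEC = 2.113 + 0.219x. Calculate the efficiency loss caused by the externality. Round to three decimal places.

DWL = 2.329

Market equilibrium (private): 35.646 + 2.405x = 140.377 - 4.145x → x_m = 15.9895.
Social marginal benefit = demand − MEC = 138.264 - 4.364x.
Set SMB = MC: 138.264 - 4.364x = 35.646 + 2.405x → x* = 15.1600.
The loss is the area between SMB and MC from x* to x_m; with linear curves that's a triangle of height MEC(x_m).
DWL = ½ × 0.8295 × 5.6147 = 2.3287.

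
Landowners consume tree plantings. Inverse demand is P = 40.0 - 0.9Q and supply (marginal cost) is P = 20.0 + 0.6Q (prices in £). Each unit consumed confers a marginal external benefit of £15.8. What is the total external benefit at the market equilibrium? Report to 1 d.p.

£210.7

Market equilibrium (private): 20.0 + 0.6Q = 40.0 - 0.9Q → Q_m = 13.3333.
Total external benefit = MEB × Q_m = 15.8 × 13.3333 = 210.6661.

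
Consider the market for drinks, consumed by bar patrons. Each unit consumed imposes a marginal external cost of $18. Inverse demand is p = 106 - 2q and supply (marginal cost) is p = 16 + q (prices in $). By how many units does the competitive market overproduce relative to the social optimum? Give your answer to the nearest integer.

6 units

Market equilibrium (private): 16 + q = 106 - 2q → q_m = 30.0000.
Social marginal benefit = demand − MEC = 88 - 2q.
Set SMB = MC: 88 - 2q = 16 + q → q* = 24.0000.
Gap = |30.0000 − 24.0000| = 6.0000.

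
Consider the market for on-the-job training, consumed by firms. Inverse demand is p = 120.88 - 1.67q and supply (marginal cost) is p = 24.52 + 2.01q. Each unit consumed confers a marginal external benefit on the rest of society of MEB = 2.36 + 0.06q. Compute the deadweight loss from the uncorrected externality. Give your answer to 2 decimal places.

Market equilibrium (private): 24.52 + 2.01q = 120.88 - 1.67q → q_m = 26.1848.
Social marginal benefit = demand + MEB = 123.24 - 1.61q.
Set SMB = MC: 123.24 - 1.61q = 24.52 + 2.01q → q* = 27.2707.
Between q* and q_m the wedge SMB − MC runs linearly from 0 to MEB(q_m), so the loss is a triangle.
DWL = ½ × 1.0859 × 3.9311 = 2.1344.

DWL = 2.13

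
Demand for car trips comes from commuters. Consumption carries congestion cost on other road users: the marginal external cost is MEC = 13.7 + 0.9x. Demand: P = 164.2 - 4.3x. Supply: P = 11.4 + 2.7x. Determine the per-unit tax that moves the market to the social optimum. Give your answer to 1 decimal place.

tax = 29.5 per unit

Social marginal benefit = demand − MEC = 150.5 - 5.2x.
Set SMB = MC: 150.5 - 5.2x = 11.4 + 2.7x → x* = 17.6076.
The Pigouvian tax equals MEC at x*: 13.7 + 0.9×17.6076 = 29.5468.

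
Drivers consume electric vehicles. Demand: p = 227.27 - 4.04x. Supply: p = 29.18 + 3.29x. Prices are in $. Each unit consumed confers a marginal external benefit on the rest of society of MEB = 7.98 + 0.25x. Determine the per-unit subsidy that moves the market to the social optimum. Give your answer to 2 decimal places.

subsidy = $15.26 per unit

Social marginal benefit = demand + MEB = 235.25 - 3.79x.
Set SMB = MC: 235.25 - 3.79x = 29.18 + 3.29x → x* = 29.1059.
The Pigouvian subsidy equals MEB at x*: 7.98 + 0.25×29.1059 = 15.2565.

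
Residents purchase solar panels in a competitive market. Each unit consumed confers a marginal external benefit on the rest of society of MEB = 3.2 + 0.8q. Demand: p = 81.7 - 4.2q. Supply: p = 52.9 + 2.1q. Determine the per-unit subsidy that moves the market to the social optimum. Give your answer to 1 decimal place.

Social marginal benefit = demand + MEB = 84.9 - 3.4q.
Set SMB = MC: 84.9 - 3.4q = 52.9 + 2.1q → q* = 5.8182.
The Pigouvian subsidy equals MEB at q*: 3.2 + 0.8×5.8182 = 7.8546.

subsidy = 7.9 per unit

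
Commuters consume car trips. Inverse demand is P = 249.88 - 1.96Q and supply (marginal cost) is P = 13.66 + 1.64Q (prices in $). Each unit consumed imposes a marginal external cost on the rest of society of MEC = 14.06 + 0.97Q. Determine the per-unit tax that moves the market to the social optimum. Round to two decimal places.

tax = $61.21 per unit

Social marginal benefit = demand − MEC = 235.82 - 2.93Q.
Set SMB = MC: 235.82 - 2.93Q = 13.66 + 1.64Q → Q* = 48.6127.
The Pigouvian tax equals MEC at Q*: 14.06 + 0.97×48.6127 = 61.2143.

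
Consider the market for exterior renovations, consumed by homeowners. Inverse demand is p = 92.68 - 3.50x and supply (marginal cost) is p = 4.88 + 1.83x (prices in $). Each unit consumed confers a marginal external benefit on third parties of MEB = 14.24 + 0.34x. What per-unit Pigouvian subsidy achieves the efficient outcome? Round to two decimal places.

subsidy = $21.19 per unit

Social marginal benefit = demand + MEB = 106.92 - 3.16x.
Set SMB = MC: 106.92 - 3.16x = 4.88 + 1.83x → x* = 20.4489.
The Pigouvian subsidy equals MEB at x*: 14.24 + 0.34×20.4489 = 21.1926.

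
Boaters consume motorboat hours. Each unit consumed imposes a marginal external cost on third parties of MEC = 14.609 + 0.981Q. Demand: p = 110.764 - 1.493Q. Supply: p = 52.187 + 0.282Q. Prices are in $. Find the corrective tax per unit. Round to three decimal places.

Social marginal benefit = demand − MEC = 96.155 - 2.474Q.
Set SMB = MC: 96.155 - 2.474Q = 52.187 + 0.282Q → Q* = 15.9536.
The Pigouvian tax equals MEC at Q*: 14.609 + 0.981×15.9536 = 30.2595.

tax = $30.259 per unit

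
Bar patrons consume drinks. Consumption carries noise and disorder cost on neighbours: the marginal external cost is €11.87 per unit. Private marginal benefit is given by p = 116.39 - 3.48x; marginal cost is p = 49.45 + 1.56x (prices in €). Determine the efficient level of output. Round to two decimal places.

Social marginal benefit = demand − MEC = 104.52 - 3.48x.
Set SMB = MC: 104.52 - 3.48x = 49.45 + 1.56x → x* = 10.9266.

x* = 10.93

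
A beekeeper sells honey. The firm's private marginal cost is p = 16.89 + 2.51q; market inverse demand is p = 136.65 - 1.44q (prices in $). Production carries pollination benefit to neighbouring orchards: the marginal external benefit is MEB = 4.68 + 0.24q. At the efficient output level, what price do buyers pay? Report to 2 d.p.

Social marginal cost = private MC − MEB = 12.21 + 2.27q.
Set SMC = demand: 12.21 + 2.27q = 136.65 - 1.44q → q* = 33.5418.
Consumer price on the demand curve at q*: 136.65 − 1.44×33.5418 = 88.3498.

P = $88.35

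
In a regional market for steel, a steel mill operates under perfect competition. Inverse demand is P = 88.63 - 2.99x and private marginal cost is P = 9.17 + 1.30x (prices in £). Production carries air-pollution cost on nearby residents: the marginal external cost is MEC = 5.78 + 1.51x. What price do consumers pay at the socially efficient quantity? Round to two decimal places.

P = £50.65

Social marginal cost = private MC + MEC = 14.95 + 2.81x.
Set SMC = demand: 14.95 + 2.81x = 88.63 - 2.99x → x* = 12.7034.
Consumer price on the demand curve at x*: 88.63 − 2.99×12.7034 = 50.6468.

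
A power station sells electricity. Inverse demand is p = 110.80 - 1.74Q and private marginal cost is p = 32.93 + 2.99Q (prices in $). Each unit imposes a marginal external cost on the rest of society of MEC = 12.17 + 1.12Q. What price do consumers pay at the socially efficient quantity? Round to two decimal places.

P = $91.26

Social marginal cost = private MC + MEC = 45.10 + 4.11Q.
Set SMC = demand: 45.10 + 4.11Q = 110.80 - 1.74Q → Q* = 11.2308.
Consumer price on the demand curve at Q*: 110.80 − 1.74×11.2308 = 91.2584.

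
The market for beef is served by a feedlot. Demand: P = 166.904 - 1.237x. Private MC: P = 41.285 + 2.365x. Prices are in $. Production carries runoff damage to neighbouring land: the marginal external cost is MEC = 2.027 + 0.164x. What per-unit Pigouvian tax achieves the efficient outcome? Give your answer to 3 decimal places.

Social marginal cost = private MC + MEC = 43.312 + 2.529x.
Set SMC = demand: 43.312 + 2.529x = 166.904 - 1.237x → x* = 32.8178.
The Pigouvian tax equals MEC at x*: 2.027 + 0.164×32.8178 = 7.4091.

tax = $7.409 per unit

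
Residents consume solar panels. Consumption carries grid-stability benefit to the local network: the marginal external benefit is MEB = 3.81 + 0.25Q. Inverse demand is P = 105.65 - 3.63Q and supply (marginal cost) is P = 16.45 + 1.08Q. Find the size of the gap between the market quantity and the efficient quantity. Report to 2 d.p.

Market equilibrium (private): 16.45 + 1.08Q = 105.65 - 3.63Q → Q_m = 18.9384.
Social marginal benefit = demand + MEB = 109.46 - 3.38Q.
Set SMB = MC: 109.46 - 3.38Q = 16.45 + 1.08Q → Q* = 20.8543.
Gap = |18.9384 − 20.8543| = 1.9159.

1.92 units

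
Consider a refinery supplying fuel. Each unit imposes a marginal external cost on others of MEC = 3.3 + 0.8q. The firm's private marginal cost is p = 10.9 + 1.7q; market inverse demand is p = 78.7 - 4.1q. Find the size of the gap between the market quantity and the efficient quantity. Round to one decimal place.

Market equilibrium (private): 10.9 + 1.7q = 78.7 - 4.1q → q_m = 11.6897.
Social marginal cost = private MC + MEC = 14.2 + 2.5q.
Set SMC = demand: 14.2 + 2.5q = 78.7 - 4.1q → q* = 9.7727.
Gap = |11.6897 − 9.7727| = 1.9170.

1.9 units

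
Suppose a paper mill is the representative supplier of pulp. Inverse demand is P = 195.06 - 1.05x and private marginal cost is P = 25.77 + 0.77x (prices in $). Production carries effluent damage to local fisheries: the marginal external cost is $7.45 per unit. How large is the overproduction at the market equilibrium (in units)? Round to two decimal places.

4.09 units

Market equilibrium (private): 25.77 + 0.77x = 195.06 - 1.05x → x_m = 93.0165.
Social marginal cost = private MC + MEC = 33.22 + 0.77x.
Set SMC = demand: 33.22 + 0.77x = 195.06 - 1.05x → x* = 88.9231.
Gap = |93.0165 − 88.9231| = 4.0934.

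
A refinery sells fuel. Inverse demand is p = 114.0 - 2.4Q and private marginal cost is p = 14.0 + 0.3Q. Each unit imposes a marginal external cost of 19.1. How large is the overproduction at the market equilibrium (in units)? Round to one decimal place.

7.1 units

Market equilibrium (private): 14.0 + 0.3Q = 114.0 - 2.4Q → Q_m = 37.0370.
Social marginal cost = private MC + MEC = 33.1 + 0.3Q.
Set SMC = demand: 33.1 + 0.3Q = 114.0 - 2.4Q → Q* = 29.9630.
Gap = |37.0370 − 29.9630| = 7.0740.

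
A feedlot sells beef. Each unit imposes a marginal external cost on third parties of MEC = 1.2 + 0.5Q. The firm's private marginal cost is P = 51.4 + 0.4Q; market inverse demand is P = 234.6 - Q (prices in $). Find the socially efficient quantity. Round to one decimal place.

Q* = 95.8

Social marginal cost = private MC + MEC = 52.6 + 0.9Q.
Set SMC = demand: 52.6 + 0.9Q = 234.6 - Q → Q* = 95.7895.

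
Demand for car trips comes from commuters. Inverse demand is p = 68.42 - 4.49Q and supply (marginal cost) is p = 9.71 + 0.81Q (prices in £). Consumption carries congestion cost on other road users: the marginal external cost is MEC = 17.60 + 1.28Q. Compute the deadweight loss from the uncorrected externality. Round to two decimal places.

DWL = £76.74

Market equilibrium (private): 9.71 + 0.81Q = 68.42 - 4.49Q → Q_m = 11.0774.
Social marginal benefit = demand − MEC = 50.82 - 5.77Q.
Set SMB = MC: 50.82 - 5.77Q = 9.71 + 0.81Q → Q* = 6.2477.
The welfare-loss triangle has base |Q_m − Q*| and height MEC(Q_m) (the vertical gap between SMB and MC is zero at Q* and MEC at Q_m).
DWL = ½ × 4.8297 × 31.7790 = 76.7415.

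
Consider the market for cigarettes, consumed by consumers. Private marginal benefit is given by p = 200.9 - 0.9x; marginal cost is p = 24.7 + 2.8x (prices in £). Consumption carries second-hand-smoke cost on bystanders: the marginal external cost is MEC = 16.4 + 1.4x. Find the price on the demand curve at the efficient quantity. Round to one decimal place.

P = £172.7

Social marginal benefit = demand − MEC = 184.5 - 2.3x.
Set SMB = MC: 184.5 - 2.3x = 24.7 + 2.8x → x* = 31.3333.
Consumer price on the demand curve at x*: 200.9 − 0.9×31.3333 = 172.7000.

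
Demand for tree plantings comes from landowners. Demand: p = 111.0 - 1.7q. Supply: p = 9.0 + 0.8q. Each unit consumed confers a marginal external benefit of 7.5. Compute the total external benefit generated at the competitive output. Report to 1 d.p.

306.0

Market equilibrium (private): 9.0 + 0.8q = 111.0 - 1.7q → q_m = 40.8000.
Total external benefit = MEB × q_m = 7.5 × 40.8000 = 306.0000.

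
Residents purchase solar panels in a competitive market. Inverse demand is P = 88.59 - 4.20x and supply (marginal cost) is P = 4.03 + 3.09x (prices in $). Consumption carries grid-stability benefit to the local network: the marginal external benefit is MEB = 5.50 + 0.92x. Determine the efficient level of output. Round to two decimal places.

Social marginal benefit = demand + MEB = 94.09 - 3.28x.
Set SMB = MC: 94.09 - 3.28x = 4.03 + 3.09x → x* = 14.1381.

x* = 14.14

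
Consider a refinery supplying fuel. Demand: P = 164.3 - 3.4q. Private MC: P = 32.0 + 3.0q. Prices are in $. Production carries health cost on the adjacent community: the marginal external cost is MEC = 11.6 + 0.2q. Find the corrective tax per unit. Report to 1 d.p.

tax = $15.3 per unit

Social marginal cost = private MC + MEC = 43.6 + 3.2q.
Set SMC = demand: 43.6 + 3.2q = 164.3 - 3.4q → q* = 18.2879.
The Pigouvian tax equals MEC at q*: 11.6 + 0.2×18.2879 = 15.2576.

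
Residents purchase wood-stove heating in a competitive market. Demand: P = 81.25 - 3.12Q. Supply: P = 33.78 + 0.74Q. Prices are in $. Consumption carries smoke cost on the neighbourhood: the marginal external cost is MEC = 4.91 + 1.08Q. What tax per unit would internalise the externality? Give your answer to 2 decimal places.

Social marginal benefit = demand − MEC = 76.34 - 4.20Q.
Set SMB = MC: 76.34 - 4.20Q = 33.78 + 0.74Q → Q* = 8.6154.
The Pigouvian tax equals MEC at Q*: 4.91 + 1.08×8.6154 = 14.2146.

tax = $14.21 per unit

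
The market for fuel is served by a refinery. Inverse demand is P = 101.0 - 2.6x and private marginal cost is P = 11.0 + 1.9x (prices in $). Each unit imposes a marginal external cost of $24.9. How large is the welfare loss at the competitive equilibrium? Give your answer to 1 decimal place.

Market equilibrium (private): 11.0 + 1.9x = 101.0 - 2.6x → x_m = 20.0000.
Social marginal cost = private MC + MEC = 35.9 + 1.9x.
Set SMC = demand: 35.9 + 1.9x = 101.0 - 2.6x → x* = 14.4667.
Height of the DWL triangle at x_m is SMC(x_m) − demand(x_m) = MEC(x_m) = 24.9000.
DWL = ½ × 5.5333 × 24.9000 = 68.8896.

DWL = $68.9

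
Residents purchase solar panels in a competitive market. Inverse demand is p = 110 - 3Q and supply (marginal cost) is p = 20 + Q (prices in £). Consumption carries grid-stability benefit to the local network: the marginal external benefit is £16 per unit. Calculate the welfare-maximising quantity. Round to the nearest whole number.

Q* = 27

Social marginal benefit = demand + MEB = 126 - 3Q.
Set SMB = MC: 126 - 3Q = 20 + Q → Q* = 26.5000.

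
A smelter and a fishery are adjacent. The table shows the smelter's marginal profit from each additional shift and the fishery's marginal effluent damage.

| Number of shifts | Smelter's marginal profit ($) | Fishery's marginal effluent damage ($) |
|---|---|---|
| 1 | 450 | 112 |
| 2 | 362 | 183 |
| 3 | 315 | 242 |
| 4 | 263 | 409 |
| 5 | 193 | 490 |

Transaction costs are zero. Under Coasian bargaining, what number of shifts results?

Bargaining reaches the level where marginal profit last exceeds marginal effluent damage.
That holds through level 3 (315 ≥ 242) but not at 4 (263 < 409).

3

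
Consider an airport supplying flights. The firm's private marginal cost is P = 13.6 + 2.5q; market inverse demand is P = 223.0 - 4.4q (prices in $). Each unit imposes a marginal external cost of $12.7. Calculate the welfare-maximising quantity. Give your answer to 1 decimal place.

Social marginal cost = private MC + MEC = 26.3 + 2.5q.
Set SMC = demand: 26.3 + 2.5q = 223.0 - 4.4q → q* = 28.5072.

q* = 28.5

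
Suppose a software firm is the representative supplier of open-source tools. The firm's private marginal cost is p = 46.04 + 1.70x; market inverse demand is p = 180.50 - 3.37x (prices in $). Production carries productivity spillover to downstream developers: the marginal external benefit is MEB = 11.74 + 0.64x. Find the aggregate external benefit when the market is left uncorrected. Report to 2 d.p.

Market equilibrium (private): 46.04 + 1.70x = 180.50 - 3.37x → x_m = 26.5207.
Total external benefit = ∫₀^{x_m} (11.74 + 0.64x) dx = 11.74×26.5207 + ½×0.64×26.5207² = 536.4242.

$536.42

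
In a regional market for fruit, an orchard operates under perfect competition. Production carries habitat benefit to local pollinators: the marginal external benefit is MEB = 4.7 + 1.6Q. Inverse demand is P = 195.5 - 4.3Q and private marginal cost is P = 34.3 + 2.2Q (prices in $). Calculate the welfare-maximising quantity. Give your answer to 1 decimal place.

Q* = 33.9

Social marginal cost = private MC − MEB = 29.6 + 0.6Q.
Set SMC = demand: 29.6 + 0.6Q = 195.5 - 4.3Q → Q* = 33.8571.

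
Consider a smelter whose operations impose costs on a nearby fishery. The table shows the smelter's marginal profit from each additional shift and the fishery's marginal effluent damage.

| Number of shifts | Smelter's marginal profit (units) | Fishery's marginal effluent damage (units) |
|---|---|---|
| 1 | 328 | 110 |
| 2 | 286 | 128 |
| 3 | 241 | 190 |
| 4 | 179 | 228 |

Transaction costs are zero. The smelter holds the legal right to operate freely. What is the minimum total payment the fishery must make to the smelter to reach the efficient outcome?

179

Left alone the smelter would choose level 4 (marginal profit stays positive).
Efficient level: k* = 3 (marginal profit ≥ marginal effluent damage through 3).
The fishery must at least cover the smelter's forgone profit from cutting 4→3: 179 = 179.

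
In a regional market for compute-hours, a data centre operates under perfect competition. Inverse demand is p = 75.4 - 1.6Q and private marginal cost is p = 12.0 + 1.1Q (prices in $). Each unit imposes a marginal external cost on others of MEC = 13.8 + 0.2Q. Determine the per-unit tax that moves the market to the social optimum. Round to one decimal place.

tax = $17.2 per unit

Social marginal cost = private MC + MEC = 25.8 + 1.3Q.
Set SMC = demand: 25.8 + 1.3Q = 75.4 - 1.6Q → Q* = 17.1034.
The Pigouvian tax equals MEC at Q*: 13.8 + 0.2×17.1034 = 17.2207.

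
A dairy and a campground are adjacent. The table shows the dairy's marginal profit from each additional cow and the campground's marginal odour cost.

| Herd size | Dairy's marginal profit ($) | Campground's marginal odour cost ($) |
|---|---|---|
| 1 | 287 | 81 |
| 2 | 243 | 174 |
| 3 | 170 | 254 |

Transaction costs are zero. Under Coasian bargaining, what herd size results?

Bargaining reaches the level where marginal profit last exceeds marginal odour cost.
That holds through level 2 (243 ≥ 174) but not at 3 (170 < 254).

2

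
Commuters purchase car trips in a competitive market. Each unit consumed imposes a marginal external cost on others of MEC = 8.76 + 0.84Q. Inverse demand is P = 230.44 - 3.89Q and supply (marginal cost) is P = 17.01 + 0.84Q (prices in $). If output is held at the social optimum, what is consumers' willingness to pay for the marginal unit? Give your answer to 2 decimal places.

Social marginal benefit = demand − MEC = 221.68 - 4.73Q.
Set SMB = MC: 221.68 - 4.73Q = 17.01 + 0.84Q → Q* = 36.7451.
Consumer price on the demand curve at Q*: 230.44 − 3.89×36.7451 = 87.5016.

P = $87.50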